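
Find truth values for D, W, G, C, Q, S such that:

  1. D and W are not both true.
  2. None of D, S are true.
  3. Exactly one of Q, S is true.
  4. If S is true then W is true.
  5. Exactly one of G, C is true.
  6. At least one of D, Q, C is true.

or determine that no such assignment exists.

D = False, W = False, G = True, C = False, Q = True, S = False

  (1) D=F, W=F — not both ✓
  (2) {D, S}: 0 true — none ✓
  (3) {Q, S}: 1 true — exactly one ✓
  (4) S=F ⇒ W: vacuous ✓
  (5) {G, C}: 1 true — exactly one ✓
  (6) {D, Q, C}: 1 true — at least one ✓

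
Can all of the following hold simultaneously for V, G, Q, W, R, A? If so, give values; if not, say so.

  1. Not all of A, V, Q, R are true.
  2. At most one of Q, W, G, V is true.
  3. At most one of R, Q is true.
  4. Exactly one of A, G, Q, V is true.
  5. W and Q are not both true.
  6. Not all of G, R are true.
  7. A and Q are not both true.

V: False; G: True; Q: False; W: False; R: False; A: False

  (1) {A, V, Q, R}: 0/4 true — not all ✓
  (2) {Q, W, G, V}: 1 true — at most one ✓
  (3) {R, Q}: 0 true — at most one ✓
  (4) {A, G, Q, V}: 1 true — exactly one ✓
  (5) W=F, Q=F — not both ✓
  (6) {G, R}: 1/2 true — not all ✓
  (7) A=F, Q=F — not both ✓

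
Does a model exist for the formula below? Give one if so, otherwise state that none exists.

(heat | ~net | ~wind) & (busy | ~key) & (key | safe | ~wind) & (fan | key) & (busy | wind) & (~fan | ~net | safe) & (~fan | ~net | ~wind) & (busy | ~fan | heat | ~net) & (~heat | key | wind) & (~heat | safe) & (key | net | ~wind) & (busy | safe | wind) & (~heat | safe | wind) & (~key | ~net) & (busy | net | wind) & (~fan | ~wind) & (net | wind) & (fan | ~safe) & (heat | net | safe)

safe: True, key: False, busy: True, fan: True, wind: False, heat: False, net: True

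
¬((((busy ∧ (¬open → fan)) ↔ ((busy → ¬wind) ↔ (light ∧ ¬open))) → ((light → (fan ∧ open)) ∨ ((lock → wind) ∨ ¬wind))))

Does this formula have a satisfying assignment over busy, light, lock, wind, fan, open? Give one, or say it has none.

Case wind = True: the formula becomes ¬((((busy ∧ (¬open → fan)) ↔ (¬busy ↔ (light ∧ ¬open))) → True)) = False.
Case wind = False: the formula becomes ¬((((busy ∧ (¬open → fan)) ↔ (light ∧ ¬open)) → True)) = False.
Both cases fail — unsatisfiable.

The formula is unsatisfiable.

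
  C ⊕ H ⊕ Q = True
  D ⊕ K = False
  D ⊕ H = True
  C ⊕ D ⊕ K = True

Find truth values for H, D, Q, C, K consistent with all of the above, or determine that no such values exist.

H = True, D = False, Q = True, C = True, K = False

C ⊕ H ⊕ Q = T ⊕ T ⊕ T = True ✓
D ⊕ K = F ⊕ F = False ✓
D ⊕ H = F ⊕ T = True ✓
C ⊕ D ⊕ K = T ⊕ F ⊕ F = True ✓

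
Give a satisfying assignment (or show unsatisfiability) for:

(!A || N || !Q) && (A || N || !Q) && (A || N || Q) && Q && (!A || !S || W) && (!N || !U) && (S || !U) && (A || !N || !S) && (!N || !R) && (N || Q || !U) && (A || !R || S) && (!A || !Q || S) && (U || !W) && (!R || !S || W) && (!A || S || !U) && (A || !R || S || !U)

W: False, U: False, S: False, N: True, Q: True, A: False, R: False

Unit clause (Q) forces Q = True.
Set W = False.
Set U = False.
Set S = False.
  then (!A || !Q || S) forces A = False.
  then (A || N || !Q) forces N = True.
  then (!N || !R) forces R = False.
All clauses satisfied.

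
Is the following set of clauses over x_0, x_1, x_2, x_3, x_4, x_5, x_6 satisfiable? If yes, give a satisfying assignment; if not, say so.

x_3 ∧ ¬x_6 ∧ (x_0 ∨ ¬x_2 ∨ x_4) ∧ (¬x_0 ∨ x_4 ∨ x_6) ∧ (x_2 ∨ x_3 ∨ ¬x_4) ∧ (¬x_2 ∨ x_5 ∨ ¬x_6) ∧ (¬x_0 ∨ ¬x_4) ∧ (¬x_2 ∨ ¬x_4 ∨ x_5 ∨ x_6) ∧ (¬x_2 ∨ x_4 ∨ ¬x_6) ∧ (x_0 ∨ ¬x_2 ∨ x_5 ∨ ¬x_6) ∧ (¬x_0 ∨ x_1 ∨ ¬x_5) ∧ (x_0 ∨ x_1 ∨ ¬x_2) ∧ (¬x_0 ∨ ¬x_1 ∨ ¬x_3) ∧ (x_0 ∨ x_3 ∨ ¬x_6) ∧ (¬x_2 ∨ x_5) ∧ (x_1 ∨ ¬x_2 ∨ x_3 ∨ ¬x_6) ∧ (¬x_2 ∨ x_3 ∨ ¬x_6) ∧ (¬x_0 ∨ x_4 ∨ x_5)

Unit clause (x_3) forces x_3 = True.
Unit clause (¬x_6) forces x_6 = False.
Try x_0 = True:
  (¬x_0 ∨ x_4 ∨ x_6) forces x_4 = True.
  clause (¬x_0 ∨ ¬x_4) is falsified — backtrack.
So x_0 = False.
Set x_1 = True.
Set x_2 = True.
  then (x_0 ∨ ¬x_2 ∨ x_4) forces x_4 = True.
  then (¬x_2 ∨ ¬x_4 ∨ x_5 ∨ x_6) forces x_5 = True.
All clauses satisfied.

x_0=F, x_1=T, x_2=T, x_3=T, x_4=T, x_5=T, x_6=F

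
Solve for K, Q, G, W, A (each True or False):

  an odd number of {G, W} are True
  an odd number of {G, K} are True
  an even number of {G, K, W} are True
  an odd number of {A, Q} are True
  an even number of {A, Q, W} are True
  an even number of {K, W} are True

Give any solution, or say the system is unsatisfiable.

K: True, Q: False, G: False, W: True, A: True

{G, W}: 1 true → odd ✓
{G, K}: 1 true → odd ✓
{G, K, W}: 2 true → even ✓
{A, Q}: 1 true → odd ✓
{A, Q, W}: 2 true → even ✓
{K, W}: 2 true → even ✓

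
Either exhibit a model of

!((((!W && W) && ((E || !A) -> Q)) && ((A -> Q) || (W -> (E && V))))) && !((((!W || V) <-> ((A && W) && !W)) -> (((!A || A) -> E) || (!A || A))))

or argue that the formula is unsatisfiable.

UNSATISFIABLE

The conjunct !((((!W || V) <-> ((A && W) && !W)) -> (((!A || A) -> E) || (!A || A)))) is unsatisfiable on its own:
  A = True: this becomes !((((!W || V) <-> (W && !W)) -> True)) = False.
  A = False: this becomes !((!((!W || V)) -> True)) = False.
So the whole conjunction is unsatisfiable.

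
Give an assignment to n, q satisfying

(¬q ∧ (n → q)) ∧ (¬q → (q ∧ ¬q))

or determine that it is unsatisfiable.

Case q = True: the conjunct ¬q is False.
Case q = False: the conjunct ¬q → (q ∧ ¬q) becomes ¬False → (False ∧ True) = False.
Both cases fail — unsatisfiable.

Unsatisfiable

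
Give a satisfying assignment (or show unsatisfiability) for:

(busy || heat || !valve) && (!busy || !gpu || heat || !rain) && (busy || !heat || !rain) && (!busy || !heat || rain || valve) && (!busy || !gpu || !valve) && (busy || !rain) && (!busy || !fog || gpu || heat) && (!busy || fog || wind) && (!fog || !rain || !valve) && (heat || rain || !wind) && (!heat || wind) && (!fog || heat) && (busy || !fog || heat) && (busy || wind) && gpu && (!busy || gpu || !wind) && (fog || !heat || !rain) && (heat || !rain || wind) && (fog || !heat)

valve=F, wind=T, fog=T, gpu=T, heat=T, busy=F, rain=F

Unit clause (gpu) forces gpu = True.
Set valve = False.
Try wind = False:
  (!heat || wind) forces heat = False.
  (!fog || heat) forces fog = False.
  (!busy || fog || wind) forces busy = False.
  clause (busy || wind) is falsified — backtrack.
So wind = True.
Set fog = True.
  then (!fog || heat) forces heat = True.
Set busy = False.
  then (busy || !heat || !rain) forces rain = False.
All clauses satisfied.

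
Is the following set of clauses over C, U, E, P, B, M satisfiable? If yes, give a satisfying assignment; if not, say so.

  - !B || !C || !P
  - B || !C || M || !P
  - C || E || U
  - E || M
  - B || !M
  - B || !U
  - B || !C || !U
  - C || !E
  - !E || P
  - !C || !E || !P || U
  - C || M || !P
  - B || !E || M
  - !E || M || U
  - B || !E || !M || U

C = False, U = True, E = False, P = True, B = True, M = True

Set C = False.
  then (C || !E) forces E = False.
  then (C || E || U) forces U = True.
  then (E || M) forces M = True.
  then (B || !M) forces B = True.
Set P = True.
All clauses satisfied.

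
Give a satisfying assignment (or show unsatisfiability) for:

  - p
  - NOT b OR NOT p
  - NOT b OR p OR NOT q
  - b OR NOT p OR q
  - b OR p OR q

Unit clause (p) forces p = True.
In (NOT b OR NOT p) only NOT b is left, so b = False.
In (b OR NOT p OR q) only q is left, so q = True.
Check each clause:
  (p): p holds.
  (NOT b OR NOT p): NOT b holds.
  (NOT b OR p OR NOT q): NOT b holds.
  (b OR NOT p OR q): q holds.
  (b OR p OR q): p holds.
All clauses satisfied.

b = False, q = True, p = True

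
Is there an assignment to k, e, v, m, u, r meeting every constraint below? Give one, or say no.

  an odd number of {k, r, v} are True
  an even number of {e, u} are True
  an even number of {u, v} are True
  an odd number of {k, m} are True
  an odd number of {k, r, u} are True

k = True; e = True; v = True; m = False; u = True; r = True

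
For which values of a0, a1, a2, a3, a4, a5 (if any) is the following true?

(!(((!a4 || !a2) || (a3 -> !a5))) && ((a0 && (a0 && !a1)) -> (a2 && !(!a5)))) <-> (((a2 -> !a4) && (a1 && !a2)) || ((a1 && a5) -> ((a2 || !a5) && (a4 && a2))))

a0=T; a1=T; a2=T; a3=T; a4=T; a5=T

  (!(((!a4 || !a2) || (a3 -> !a5))) && ((a0 && (a0 && !a1)) -> (a2 && !(!a5)))) <-> (((a2 -> !a4) && (a1 && !a2)) || ((a1 && a5) -> ((a2 || !a5) && (a4 && a2)))) = True
    !(((!a4 || !a2) || (a3 -> !a5))) && ((a0 && (a0 && !a1)) -> (a2 && !(!a5))) = True
      !(((!a4 || !a2) || (a3 -> !a5))) = True
        (!a4 || !a2) || (a3 -> !a5) = False
          !a4 || !a2 = False
            !a4 = False
            !a2 = False
          a3 -> !a5 = False
            !a5 = False
      (a0 && (a0 && !a1)) -> (a2 && !(!a5)) = True
        a0 && (a0 && !a1) = False
          a0 && !a1 = False
            !a1 = False
        a2 && !(!a5) = True
          !(!a5) = True
            !a5 = False
    ((a2 -> !a4) && (a1 && !a2)) || ((a1 && a5) -> ((a2 || !a5) && (a4 && a2))) = True
      (a2 -> !a4) && (a1 && !a2) = False
        a2 -> !a4 = False
          !a4 = False
        a1 && !a2 = False
          !a2 = False
      (a1 && a5) -> ((a2 || !a5) && (a4 && a2)) = True
        a1 && a5 = True
        (a2 || !a5) && (a4 && a2) = True
          a2 || !a5 = True
            !a5 = False
          a4 && a2 = True
The formula evaluates to True.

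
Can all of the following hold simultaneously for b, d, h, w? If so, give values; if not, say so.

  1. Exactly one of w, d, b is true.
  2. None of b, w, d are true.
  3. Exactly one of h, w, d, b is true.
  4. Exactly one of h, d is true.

Case b = True:
  Constraint (2) is violated (b=T) — contradiction.
Case b = False:
  (2) forces w = False.
  (1) with w=F, b=F forces d = True.
  Constraint (2) is violated (d=T) — contradiction.
Both cases fail — unsatisfiable.

The formula is unsatisfiable.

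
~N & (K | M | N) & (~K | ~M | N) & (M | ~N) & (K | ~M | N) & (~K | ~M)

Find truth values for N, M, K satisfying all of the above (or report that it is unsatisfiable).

N = False, M = False, K = True

Unit clause (~N) forces N = False.
Try M = True:
  (~K | ~M | N) forces K = False.
  clause (K | ~M | N) is falsified — backtrack.
So M = False.
  then (K | M | N) forces K = True.
Check each clause:
  (~N): ~N holds.
  (K | M | N): K holds.
  (~K | ~M | N): ~M holds.
  (M | ~N): ~N holds.
  (K | ~M | N): K holds.
  (~K | ~M): ~M holds.
All clauses satisfied.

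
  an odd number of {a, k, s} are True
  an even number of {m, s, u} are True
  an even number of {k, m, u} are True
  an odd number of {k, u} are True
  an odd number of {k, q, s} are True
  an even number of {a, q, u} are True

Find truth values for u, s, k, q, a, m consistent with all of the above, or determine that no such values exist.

u = False, s = True, k = True, q = True, a = True, m = True

{a, k, s}: 3 true → odd ✓
{m, s, u}: 2 true → even ✓
{k, m, u}: 2 true → even ✓
{k, u}: 1 true → odd ✓
{k, q, s}: 3 true → odd ✓
{a, q, u}: 2 true → even ✓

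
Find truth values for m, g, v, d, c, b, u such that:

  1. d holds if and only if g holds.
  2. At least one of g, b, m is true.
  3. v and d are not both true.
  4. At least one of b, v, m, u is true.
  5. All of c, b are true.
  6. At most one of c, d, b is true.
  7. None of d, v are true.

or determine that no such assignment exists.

Unsatisfiable

Case c = True:
  (5) forces b = True.
  Constraint (6) is violated (c=T, b=T) — contradiction.
Case c = False:
  Constraint (5) is violated (c=F) — contradiction.
Both cases fail — unsatisfiable.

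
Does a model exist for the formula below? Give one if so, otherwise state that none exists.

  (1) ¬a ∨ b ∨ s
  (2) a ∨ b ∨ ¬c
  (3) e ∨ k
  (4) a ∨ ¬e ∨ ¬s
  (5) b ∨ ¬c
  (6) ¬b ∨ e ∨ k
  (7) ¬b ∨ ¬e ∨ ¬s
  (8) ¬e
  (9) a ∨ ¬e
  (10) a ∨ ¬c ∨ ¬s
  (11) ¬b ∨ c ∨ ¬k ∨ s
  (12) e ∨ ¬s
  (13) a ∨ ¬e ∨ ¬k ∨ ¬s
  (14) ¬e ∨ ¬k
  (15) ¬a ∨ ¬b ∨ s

s: False; a: False; e: False; b: True; c: True; k: True

Unit clause (¬e) forces e = False.
In (e ∨ ¬s) only ¬s is left, so s = False.
In (e ∨ k) only k is left, so k = True.
Try a = True:
  (¬a ∨ b ∨ s) forces b = True.
  clause (¬a ∨ ¬b ∨ s) is falsified — backtrack.
So a = False.
Set b = True.
  then (¬b ∨ c ∨ ¬k ∨ s) forces c = True.
All clauses satisfied.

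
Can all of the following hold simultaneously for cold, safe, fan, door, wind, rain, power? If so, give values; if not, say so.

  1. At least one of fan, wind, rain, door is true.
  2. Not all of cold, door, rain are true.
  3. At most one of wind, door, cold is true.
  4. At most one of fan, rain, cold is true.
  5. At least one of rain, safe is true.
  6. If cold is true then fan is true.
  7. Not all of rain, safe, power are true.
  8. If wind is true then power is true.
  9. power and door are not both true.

cold = False; safe = False; fan = False; door = True; wind = False; rain = True; power = False

  (1) {fan, wind, rain, door}: 2 true — at least one ✓
  (2) {cold, door, rain}: 2/3 true — not all ✓
  (3) {wind, door, cold}: 1 true — at most one ✓
  (4) {fan, rain, cold}: 1 true — at most one ✓
  (5) {rain, safe}: 1 true — at least one ✓
  (6) cold=F ⇒ fan: vacuous ✓
  (7) {rain, safe, power}: 1/3 true — not all ✓
  (8) wind=F ⇒ power: vacuous ✓
  (9) power=F, door=T — not both ✓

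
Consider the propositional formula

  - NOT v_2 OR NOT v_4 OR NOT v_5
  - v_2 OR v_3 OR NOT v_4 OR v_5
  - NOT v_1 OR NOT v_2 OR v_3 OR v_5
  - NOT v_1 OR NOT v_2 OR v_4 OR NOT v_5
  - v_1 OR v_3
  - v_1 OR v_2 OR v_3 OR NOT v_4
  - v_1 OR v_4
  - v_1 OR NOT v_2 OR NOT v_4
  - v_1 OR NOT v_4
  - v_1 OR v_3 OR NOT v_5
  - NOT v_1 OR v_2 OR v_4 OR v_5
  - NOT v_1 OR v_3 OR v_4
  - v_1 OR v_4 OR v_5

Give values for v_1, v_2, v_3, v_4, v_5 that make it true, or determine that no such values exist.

Try v_1 = False:
  (v_1 OR v_3) forces v_3 = True.
  (v_1 OR v_4) forces v_4 = True.
  clause (v_1 OR NOT v_4) is falsified — backtrack.
So v_1 = True.
Set v_2 = False.
Set v_3 = True.
Set v_4 = True.
Set v_5 = False.
All clauses satisfied.

v_1 = True; v_2 = False; v_3 = True; v_4 = True; v_5 = False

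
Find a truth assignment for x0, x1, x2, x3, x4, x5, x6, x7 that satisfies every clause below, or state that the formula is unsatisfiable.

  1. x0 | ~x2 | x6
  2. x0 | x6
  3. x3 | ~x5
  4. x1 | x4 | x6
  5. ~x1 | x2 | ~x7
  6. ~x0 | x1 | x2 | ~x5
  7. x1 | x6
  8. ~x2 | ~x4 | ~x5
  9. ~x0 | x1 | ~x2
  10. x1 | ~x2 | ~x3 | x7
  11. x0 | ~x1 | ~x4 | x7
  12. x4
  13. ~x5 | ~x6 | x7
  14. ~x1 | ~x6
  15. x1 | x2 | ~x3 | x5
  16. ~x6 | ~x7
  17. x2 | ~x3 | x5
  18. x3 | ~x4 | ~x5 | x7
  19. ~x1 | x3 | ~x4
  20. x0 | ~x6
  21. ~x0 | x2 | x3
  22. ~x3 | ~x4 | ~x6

x0: True; x1: True; x2: False; x3: True; x4: True; x5: True; x6: False; x7: False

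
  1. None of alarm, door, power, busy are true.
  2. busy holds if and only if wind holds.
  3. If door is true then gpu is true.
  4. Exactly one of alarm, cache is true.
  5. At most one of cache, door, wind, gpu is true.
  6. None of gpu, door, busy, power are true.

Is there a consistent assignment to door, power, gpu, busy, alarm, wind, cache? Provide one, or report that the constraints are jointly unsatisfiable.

door=F, power=F, gpu=F, busy=F, alarm=F, wind=F, cache=T

  (1) {alarm, door, power, busy}: 0 true — none ✓
  (2) busy=F, wind=F — same ✓
  (3) door=F ⇒ gpu: vacuous ✓
  (4) {alarm, cache}: 1 true — exactly one ✓
  (5) {cache, door, wind, gpu}: 1 true — at most one ✓
  (6) {gpu, door, busy, power}: 0 true — none ✓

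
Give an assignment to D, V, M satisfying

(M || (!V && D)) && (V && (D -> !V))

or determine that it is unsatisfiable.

D: False; V: True; M: True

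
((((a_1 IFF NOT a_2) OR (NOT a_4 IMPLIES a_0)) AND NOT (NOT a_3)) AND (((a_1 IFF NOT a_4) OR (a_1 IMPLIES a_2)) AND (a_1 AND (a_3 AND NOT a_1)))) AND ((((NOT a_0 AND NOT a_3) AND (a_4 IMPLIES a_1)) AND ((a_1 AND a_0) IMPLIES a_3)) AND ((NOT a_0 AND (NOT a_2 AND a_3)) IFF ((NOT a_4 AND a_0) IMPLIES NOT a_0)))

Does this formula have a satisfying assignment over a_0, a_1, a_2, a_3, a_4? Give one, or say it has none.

The formula is unsatisfiable.

Case a_1 = True: the conjunct NOT a_1 is False.
Case a_1 = False: the conjunct a_1 is False.
Both cases fail — unsatisfiable.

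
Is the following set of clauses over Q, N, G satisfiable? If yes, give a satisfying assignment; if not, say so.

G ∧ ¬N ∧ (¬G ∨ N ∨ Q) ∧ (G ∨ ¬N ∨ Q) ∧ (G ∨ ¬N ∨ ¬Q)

Q = True; N = False; G = True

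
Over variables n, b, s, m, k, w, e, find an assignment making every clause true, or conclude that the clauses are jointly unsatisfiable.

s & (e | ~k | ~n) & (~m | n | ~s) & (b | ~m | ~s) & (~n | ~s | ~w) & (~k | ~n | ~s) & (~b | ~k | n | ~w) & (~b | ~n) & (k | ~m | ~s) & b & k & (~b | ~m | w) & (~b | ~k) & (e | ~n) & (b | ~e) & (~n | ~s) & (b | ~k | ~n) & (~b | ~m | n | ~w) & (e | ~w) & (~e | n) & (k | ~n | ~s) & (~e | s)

UNSATISFIABLE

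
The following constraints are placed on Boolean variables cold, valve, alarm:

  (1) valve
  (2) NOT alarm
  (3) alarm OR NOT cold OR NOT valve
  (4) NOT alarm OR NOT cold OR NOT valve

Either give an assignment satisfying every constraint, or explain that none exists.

cold: False; valve: True; alarm: False

Unit clause (valve) forces valve = True.
Unit clause (NOT alarm) forces alarm = False.
In (alarm OR NOT cold OR NOT valve) only NOT cold is left, so cold = False.
Check each clause:
  (valve): valve holds.
  (NOT alarm): NOT alarm holds.
  (alarm OR NOT cold OR NOT valve): NOT cold holds.
  (NOT alarm OR NOT cold OR NOT valve): NOT alarm holds.
All clauses satisfied.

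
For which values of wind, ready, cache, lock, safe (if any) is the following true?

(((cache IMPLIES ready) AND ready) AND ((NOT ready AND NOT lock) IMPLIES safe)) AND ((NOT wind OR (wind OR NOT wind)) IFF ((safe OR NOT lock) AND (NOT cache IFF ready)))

wind = False, ready = True, cache = False, lock = False, safe = True

  ((cache IMPLIES ready) AND ready) AND ((NOT ready AND NOT lock) IMPLIES safe) = True
    (cache IMPLIES ready) AND ready = True
      cache IMPLIES ready = True
    (NOT ready AND NOT lock) IMPLIES safe = True
      NOT ready AND NOT lock = False
        NOT ready = False
        NOT lock = True
  (NOT wind OR (wind OR NOT wind)) IFF ((safe OR NOT lock) AND (NOT cache IFF ready)) = True
    NOT wind OR (wind OR NOT wind) = True
      NOT wind = True
      wind OR NOT wind = True
        NOT wind = True
    (safe OR NOT lock) AND (NOT cache IFF ready) = True
      safe OR NOT lock = True
        NOT lock = True
      NOT cache IFF ready = True
        NOT cache = True
Both conjuncts True, so the formula holds.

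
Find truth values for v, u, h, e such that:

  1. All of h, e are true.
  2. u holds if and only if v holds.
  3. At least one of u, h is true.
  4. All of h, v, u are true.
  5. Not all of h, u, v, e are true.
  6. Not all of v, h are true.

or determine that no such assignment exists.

Unsatisfiable — no assignment works.

Case v = True:
  (1) forces h = True.
  Constraint (6) is violated (v=T, h=T) — contradiction.
Case v = False:
  Constraint (4) is violated (v=F) — contradiction.
Both cases fail — unsatisfiable.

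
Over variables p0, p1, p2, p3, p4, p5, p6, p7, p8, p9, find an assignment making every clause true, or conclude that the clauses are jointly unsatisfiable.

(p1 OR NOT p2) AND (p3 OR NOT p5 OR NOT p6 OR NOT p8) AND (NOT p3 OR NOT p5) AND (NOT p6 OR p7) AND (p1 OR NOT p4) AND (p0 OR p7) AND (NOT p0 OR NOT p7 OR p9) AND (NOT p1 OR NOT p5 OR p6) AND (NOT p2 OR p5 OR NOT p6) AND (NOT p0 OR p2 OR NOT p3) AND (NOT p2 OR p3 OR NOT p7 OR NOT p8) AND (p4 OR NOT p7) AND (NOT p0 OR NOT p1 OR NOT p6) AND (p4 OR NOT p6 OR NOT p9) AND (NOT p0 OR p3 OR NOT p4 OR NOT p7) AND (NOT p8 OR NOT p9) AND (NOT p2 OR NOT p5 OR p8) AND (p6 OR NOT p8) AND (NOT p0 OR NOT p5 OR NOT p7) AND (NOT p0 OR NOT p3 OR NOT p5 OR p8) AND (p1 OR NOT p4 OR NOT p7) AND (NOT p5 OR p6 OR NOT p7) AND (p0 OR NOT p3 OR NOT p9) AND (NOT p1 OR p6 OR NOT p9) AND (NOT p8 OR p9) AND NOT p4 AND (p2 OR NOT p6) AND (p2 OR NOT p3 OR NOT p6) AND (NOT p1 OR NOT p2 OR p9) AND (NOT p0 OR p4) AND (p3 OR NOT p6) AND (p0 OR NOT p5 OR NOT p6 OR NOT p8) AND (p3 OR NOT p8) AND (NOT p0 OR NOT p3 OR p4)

Case p0 = True:
  (NOT p4) forces p4 = False.
  Clause (NOT p0 OR p4) is falsified — contradiction.
Case p0 = False:
  (p0 OR p7) forces p7 = True.
  (p4 OR NOT p7) forces p4 = True.
  Clause (NOT p4) is falsified — contradiction.
Both cases fail, so the formula is unsatisfiable.

Unsatisfiable — no assignment works.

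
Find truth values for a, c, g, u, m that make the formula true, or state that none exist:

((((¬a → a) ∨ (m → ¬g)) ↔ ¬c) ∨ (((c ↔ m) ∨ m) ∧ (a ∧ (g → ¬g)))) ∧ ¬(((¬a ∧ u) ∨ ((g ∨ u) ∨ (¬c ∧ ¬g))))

a=T, c=T, g=F, u=F, m=T

  (((¬a → a) ∨ (m → ¬g)) ↔ ¬c) ∨ (((c ↔ m) ∨ m) ∧ (a ∧ (g → ¬g))) = True
    ((¬a → a) ∨ (m → ¬g)) ↔ ¬c = False
      (¬a → a) ∨ (m → ¬g) = True
        ¬a → a = True
          ¬a = False
        m → ¬g = True
          ¬g = True
      ¬c = False
    ((c ↔ m) ∨ m) ∧ (a ∧ (g → ¬g)) = True
      (c ↔ m) ∨ m = True
        c ↔ m = True
      a ∧ (g → ¬g) = True
        g → ¬g = True
          ¬g = True
  ¬(((¬a ∧ u) ∨ ((g ∨ u) ∨ (¬c ∧ ¬g)))) = True
    (¬a ∧ u) ∨ ((g ∨ u) ∨ (¬c ∧ ¬g)) = False
      ¬a ∧ u = False
        ¬a = False
      (g ∨ u) ∨ (¬c ∧ ¬g) = False
        g ∨ u = False
        ¬c ∧ ¬g = False
          ¬c = False
          ¬g = True
Both conjuncts True, so the formula holds.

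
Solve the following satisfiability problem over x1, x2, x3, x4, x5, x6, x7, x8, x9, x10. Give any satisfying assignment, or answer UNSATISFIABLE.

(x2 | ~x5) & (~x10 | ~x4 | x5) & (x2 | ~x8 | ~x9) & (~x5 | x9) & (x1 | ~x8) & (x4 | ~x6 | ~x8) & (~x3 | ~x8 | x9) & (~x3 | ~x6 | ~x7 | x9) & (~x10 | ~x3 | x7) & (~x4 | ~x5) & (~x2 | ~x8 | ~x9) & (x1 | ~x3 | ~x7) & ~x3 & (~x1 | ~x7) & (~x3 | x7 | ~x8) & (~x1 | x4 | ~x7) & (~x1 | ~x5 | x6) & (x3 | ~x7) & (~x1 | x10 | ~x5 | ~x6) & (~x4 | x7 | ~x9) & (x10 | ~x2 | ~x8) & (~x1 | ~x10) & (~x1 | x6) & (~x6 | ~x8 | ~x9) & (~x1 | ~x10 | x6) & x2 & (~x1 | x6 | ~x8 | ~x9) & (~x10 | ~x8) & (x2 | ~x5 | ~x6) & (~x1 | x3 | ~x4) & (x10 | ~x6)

x1 = False, x2 = True, x3 = False, x4 = False, x5 = False, x6 = True, x7 = False, x8 = False, x9 = False, x10 = True

Unit clause (~x3) forces x3 = False.
In (x3 | ~x7) only ~x7 is left, so x7 = False.
Unit clause (x2) forces x2 = True.
Try x1 = True:
  (~x1 | ~x10) forces x10 = False.
  (x10 | ~x2 | ~x8) forces x8 = False.
  (~x1 | x6) forces x6 = True.
  clause (x10 | ~x6) is falsified — backtrack.
So x1 = False.
  then (x1 | ~x8) forces x8 = False.
Set x4 = False.
Set x5 = False.
Set x6 = True.
  then (x10 | ~x6) forces x10 = True.
Set x9 = False.
All clauses satisfied.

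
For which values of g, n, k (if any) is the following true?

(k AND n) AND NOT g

g = False, n = True, k = True

  k AND n = True
  NOT g = True
Both conjuncts True, so the formula holds.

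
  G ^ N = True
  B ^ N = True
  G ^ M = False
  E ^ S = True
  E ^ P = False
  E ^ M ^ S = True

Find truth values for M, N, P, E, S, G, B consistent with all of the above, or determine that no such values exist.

M = False, N = True, P = False, E = False, S = True, G = False, B = False

G ^ N = F ^ T = True ✓
B ^ N = F ^ T = True ✓
G ^ M = F ^ F = False ✓
E ^ S = F ^ T = True ✓
E ^ P = F ^ F = False ✓
E ^ M ^ S = F ^ F ^ T = True ✓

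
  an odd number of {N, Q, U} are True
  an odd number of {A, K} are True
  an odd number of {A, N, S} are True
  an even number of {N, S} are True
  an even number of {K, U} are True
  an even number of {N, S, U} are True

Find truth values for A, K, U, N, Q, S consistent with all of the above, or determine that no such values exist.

A = True, K = False, U = False, N = False, Q = True, S = False

{N, Q, U}: 1 true → odd ✓
{A, K}: 1 true → odd ✓
{A, N, S}: 1 true → odd ✓
{N, S}: 0 true → even ✓
{K, U}: 0 true → even ✓
{N, S, U}: 0 true → even ✓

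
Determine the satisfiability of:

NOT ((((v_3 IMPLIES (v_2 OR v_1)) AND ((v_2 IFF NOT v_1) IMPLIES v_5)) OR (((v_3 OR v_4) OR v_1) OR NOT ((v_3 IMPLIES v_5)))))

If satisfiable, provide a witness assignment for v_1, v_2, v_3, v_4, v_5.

v_1=F; v_2=T; v_3=F; v_4=F; v_5=F

  NOT ((((v_3 IMPLIES (v_2 OR v_1)) AND ((v_2 IFF NOT v_1) IMPLIES v_5)) OR (((v_3 OR v_4) OR v_1) OR NOT ((v_3 IMPLIES v_5))))) = True
    ((v_3 IMPLIES (v_2 OR v_1)) AND ((v_2 IFF NOT v_1) IMPLIES v_5)) OR (((v_3 OR v_4) OR v_1) OR NOT ((v_3 IMPLIES v_5))) = False
      (v_3 IMPLIES (v_2 OR v_1)) AND ((v_2 IFF NOT v_1) IMPLIES v_5) = False
        v_3 IMPLIES (v_2 OR v_1) = True
          v_2 OR v_1 = True
        (v_2 IFF NOT v_1) IMPLIES v_5 = False
          v_2 IFF NOT v_1 = True
            NOT v_1 = True
      ((v_3 OR v_4) OR v_1) OR NOT ((v_3 IMPLIES v_5)) = False
        (v_3 OR v_4) OR v_1 = False
          v_3 OR v_4 = False
        NOT ((v_3 IMPLIES v_5)) = False
          v_3 IMPLIES v_5 = True
The formula evaluates to True.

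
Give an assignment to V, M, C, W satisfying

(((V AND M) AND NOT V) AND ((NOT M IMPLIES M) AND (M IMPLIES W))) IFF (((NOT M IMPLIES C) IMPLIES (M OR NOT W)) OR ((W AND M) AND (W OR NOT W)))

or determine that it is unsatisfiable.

V: False, M: False, C: True, W: True

  (((V AND M) AND NOT V) AND ((NOT M IMPLIES M) AND (M IMPLIES W))) IFF (((NOT M IMPLIES C) IMPLIES (M OR NOT W)) OR ((W AND M) AND (W OR NOT W))) = True
    ((V AND M) AND NOT V) AND ((NOT M IMPLIES M) AND (M IMPLIES W)) = False
      (V AND M) AND NOT V = False
        V AND M = False
        NOT V = True
      (NOT M IMPLIES M) AND (M IMPLIES W) = False
        NOT M IMPLIES M = False
          NOT M = True
        M IMPLIES W = True
    ((NOT M IMPLIES C) IMPLIES (M OR NOT W)) OR ((W AND M) AND (W OR NOT W)) = False
      (NOT M IMPLIES C) IMPLIES (M OR NOT W) = False
        NOT M IMPLIES C = True
          NOT M = True
        M OR NOT W = False
          NOT W = False
      (W AND M) AND (W OR NOT W) = False
        W AND M = False
        W OR NOT W = True
          NOT W = False
The formula evaluates to True.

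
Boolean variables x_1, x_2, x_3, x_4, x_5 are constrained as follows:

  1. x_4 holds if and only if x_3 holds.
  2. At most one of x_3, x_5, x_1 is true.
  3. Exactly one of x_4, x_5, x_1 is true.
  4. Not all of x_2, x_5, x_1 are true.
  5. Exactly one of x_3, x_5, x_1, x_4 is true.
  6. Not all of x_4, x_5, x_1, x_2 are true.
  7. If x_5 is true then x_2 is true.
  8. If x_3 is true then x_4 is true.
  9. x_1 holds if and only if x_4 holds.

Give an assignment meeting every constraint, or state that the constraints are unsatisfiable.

x_1=F, x_2=T, x_3=F, x_4=F, x_5=T

  (1) x_4=F, x_3=F — same ✓
  (2) {x_3, x_5, x_1}: 1 true — at most one ✓
  (3) {x_4, x_5, x_1}: 1 true — exactly one ✓
  (4) {x_2, x_5, x_1}: 2/3 true — not all ✓
  (5) {x_3, x_5, x_1, x_4}: 1 true — exactly one ✓
  (6) {x_4, x_5, x_1, x_2}: 2/4 true — not all ✓
  (7) x_5=T ⇒ x_2: T ✓
  (8) x_3=F ⇒ x_4: vacuous ✓
  (9) x_1=F, x_4=F — same ✓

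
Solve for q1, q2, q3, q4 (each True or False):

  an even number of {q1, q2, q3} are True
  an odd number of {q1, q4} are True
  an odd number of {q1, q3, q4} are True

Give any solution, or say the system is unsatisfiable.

q1 = True, q2 = True, q3 = False, q4 = False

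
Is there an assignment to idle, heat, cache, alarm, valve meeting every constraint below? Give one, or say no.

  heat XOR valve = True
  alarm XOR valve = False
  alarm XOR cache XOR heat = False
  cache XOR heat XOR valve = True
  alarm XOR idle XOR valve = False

Adding constraints 2, 3, 4 mod 2: every variable appears an even number of times on the left, so the left side is 0.
But the right sides sum to 1 (mod 2). 0 ≠ 1 — the system is inconsistent.

The formula is unsatisfiable.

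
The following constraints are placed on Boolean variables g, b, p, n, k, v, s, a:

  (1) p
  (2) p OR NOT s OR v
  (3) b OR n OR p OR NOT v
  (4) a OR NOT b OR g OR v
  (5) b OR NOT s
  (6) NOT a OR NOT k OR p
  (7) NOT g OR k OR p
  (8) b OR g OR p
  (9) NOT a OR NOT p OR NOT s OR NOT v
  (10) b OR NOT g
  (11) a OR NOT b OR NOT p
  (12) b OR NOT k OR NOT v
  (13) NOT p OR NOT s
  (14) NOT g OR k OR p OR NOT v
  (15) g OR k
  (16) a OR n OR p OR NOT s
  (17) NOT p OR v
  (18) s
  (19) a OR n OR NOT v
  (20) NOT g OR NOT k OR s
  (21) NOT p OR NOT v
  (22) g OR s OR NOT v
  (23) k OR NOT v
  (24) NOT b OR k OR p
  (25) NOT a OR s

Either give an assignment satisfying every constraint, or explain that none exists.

UNSATISFIABLE

Case p = True:
  (NOT p OR NOT s) forces s = False.
  Clause (s) is falsified — contradiction.
Case p = False:
  Clause (p) is falsified — contradiction.
Both cases fail, so the formula is unsatisfiable.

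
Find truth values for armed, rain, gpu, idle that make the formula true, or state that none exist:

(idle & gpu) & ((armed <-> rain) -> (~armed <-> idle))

armed: False, rain: False, gpu: True, idle: True

  idle & gpu = True
  (armed <-> rain) -> (~armed <-> idle) = True
    armed <-> rain = True
    ~armed <-> idle = True
      ~armed = True
Both conjuncts True, so the formula holds.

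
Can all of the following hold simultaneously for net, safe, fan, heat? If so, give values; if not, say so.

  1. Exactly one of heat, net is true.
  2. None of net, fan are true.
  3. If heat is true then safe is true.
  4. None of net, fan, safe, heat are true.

Case net = True:
  Constraint (2) is violated (net=T) — contradiction.
Case net = False:
  (1) with net=F forces heat = True.
  Constraint (4) is violated (heat=T) — contradiction.
Both cases fail — unsatisfiable.

Unsatisfiable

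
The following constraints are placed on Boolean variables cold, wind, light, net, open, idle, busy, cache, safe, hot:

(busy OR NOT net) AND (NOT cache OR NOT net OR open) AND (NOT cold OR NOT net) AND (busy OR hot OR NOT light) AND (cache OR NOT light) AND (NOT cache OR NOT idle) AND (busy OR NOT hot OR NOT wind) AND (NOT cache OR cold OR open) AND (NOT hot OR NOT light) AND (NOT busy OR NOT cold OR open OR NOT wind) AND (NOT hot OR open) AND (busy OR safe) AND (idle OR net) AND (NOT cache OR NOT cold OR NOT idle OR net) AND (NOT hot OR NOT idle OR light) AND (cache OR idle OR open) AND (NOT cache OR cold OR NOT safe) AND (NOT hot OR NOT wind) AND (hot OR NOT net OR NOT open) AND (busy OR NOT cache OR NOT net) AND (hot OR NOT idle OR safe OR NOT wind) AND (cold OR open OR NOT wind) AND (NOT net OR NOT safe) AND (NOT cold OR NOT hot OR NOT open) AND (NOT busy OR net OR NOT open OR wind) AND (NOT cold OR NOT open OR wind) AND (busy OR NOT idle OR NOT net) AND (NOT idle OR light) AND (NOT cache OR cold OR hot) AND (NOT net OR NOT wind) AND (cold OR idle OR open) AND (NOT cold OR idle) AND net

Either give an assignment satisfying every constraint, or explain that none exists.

cold = False; wind = False; light = False; net = True; open = True; idle = False; busy = True; cache = False; safe = False; hot = True

Unit clause (net) forces net = True.
In (busy OR NOT net) only busy is left, so busy = True.
In (NOT cold OR NOT net) only NOT cold is left, so cold = False.
In (NOT net OR NOT safe) only NOT safe is left, so safe = False.
In (NOT net OR NOT wind) only NOT wind is left, so wind = False.
Try light = True:
  (cache OR NOT light) forces cache = True.
  (NOT cache OR NOT net OR open) forces open = True.
  (NOT cache OR NOT idle) forces idle = False.
  (NOT hot OR NOT light) forces hot = False.
  clause (hot OR NOT net OR NOT open) is falsified — backtrack.
So light = False.
  then (NOT idle OR light) forces idle = False.
  then (cold OR idle OR open) forces open = True.
  then (hot OR NOT net OR NOT open) forces hot = True.
Set cache = False.
All clauses satisfied.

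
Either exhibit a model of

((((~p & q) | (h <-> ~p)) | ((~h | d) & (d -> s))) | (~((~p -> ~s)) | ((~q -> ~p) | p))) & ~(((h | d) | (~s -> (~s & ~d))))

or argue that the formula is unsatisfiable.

The conjunct ~(((h | d) | (~s -> (~s & ~d)))) is unsatisfiable on its own:
  d=F, s=F, h=F: evaluates to False.
  d=F, s=F, h=T: evaluates to False.
  d=F, s=T, h=F: evaluates to False.
  d=F, s=T, h=T: evaluates to False.
  d=T, s=F, h=F: evaluates to False.
  d=T, s=F, h=T: evaluates to False.
  d=T, s=T, h=F: evaluates to False.
  d=T, s=T, h=T: evaluates to False.
So the whole conjunction is unsatisfiable.

UNSATISFIABLE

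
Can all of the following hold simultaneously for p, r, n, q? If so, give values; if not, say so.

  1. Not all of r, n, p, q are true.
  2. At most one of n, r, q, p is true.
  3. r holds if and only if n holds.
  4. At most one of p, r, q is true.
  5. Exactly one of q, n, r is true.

p: False, r: False, n: False, q: True

  (1) {r, n, p, q}: 1/4 true — not all ✓
  (2) {n, r, q, p}: 1 true — at most one ✓
  (3) r=F, n=F — same ✓
  (4) {p, r, q}: 1 true — at most one ✓
  (5) {q, n, r}: 1 true — exactly one ✓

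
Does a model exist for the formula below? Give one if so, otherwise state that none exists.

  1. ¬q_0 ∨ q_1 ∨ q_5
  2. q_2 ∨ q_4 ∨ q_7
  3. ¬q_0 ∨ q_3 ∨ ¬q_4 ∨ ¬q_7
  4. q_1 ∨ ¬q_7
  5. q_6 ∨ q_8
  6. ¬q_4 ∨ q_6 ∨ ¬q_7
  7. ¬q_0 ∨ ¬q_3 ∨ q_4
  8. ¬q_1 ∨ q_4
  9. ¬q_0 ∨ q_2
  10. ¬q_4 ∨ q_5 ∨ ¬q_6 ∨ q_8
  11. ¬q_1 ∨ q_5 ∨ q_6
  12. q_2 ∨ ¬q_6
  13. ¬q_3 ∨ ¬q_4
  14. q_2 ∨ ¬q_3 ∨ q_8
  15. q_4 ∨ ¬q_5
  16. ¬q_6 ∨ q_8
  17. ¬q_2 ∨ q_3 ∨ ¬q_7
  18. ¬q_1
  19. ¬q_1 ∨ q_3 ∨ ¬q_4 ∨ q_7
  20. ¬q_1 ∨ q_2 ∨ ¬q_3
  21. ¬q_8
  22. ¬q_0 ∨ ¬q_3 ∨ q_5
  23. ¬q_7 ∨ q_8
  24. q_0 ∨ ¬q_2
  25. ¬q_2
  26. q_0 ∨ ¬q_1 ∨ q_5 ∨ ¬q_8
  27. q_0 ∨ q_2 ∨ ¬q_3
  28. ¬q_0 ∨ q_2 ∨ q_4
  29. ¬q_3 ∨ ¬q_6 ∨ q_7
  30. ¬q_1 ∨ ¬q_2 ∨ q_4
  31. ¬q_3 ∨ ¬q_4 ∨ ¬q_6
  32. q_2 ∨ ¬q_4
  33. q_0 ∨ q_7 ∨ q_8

Unsatisfiable

Case q_8 = True:
  Clause (¬q_8) is falsified — contradiction.
Case q_8 = False:
  (q_6 ∨ q_8) forces q_6 = True.
  Clause (¬q_6 ∨ q_8) is falsified — contradiction.
Both cases fail, so the formula is unsatisfiable.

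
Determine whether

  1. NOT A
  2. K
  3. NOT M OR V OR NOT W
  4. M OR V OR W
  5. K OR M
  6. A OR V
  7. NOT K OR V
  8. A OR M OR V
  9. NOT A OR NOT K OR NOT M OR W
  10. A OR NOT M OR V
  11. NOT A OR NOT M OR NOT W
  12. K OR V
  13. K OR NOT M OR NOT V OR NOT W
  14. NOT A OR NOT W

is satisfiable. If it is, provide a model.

Unit clause (NOT A) forces A = False.
Unit clause (K) forces K = True.
In (A OR V) only V is left, so V = True.
Set W = False.
Set M = False.
All clauses satisfied.

W=F, K=T, M=F, V=T, A=F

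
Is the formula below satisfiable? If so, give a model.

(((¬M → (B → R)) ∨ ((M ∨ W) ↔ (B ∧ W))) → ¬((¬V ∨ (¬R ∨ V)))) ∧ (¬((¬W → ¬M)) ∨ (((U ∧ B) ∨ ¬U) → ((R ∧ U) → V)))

The formula is unsatisfiable.

The conjunct ((¬M → (B → R)) ∨ ((M ∨ W) ↔ (B ∧ W))) → ¬((¬V ∨ (¬R ∨ V))) is unsatisfiable on its own:
  R = True: simplifies to ¬((¬V ∨ V)).
    V = True: this becomes ¬((False ∨ True)) = False.
    V = False: this becomes ¬((True ∨ False)) = False.
  R = False: simplifies to ¬(((¬M → ¬B) ∨ ((M ∨ W) ↔ (B ∧ W)))).
    B = True: simplifies to ¬((M ∨ ((M ∨ W) ↔ W))).
      M = True: this becomes ¬((True ∨ W)) = False.
      M = False: simplifies to ¬((W ↔ W)).
        W = True: this becomes ¬((True ↔ True)) = False.
        W = False: this becomes ¬((False ↔ False)) = False.
    B = False: this becomes ¬((True ∨ ¬((M ∨ W)))) = False.
So the whole conjunction is unsatisfiable.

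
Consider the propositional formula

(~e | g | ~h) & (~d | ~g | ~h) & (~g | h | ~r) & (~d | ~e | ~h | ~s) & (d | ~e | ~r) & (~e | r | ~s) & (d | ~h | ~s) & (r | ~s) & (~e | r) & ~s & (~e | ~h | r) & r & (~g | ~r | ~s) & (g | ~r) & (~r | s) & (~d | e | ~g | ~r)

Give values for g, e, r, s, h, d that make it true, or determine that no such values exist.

Case r = True:
  (~s) forces s = False.
  Clause (~r | s) is falsified — contradiction.
Case r = False:
  Clause (r) is falsified — contradiction.
Both cases fail, so the formula is unsatisfiable.

Unsatisfiable — no assignment works.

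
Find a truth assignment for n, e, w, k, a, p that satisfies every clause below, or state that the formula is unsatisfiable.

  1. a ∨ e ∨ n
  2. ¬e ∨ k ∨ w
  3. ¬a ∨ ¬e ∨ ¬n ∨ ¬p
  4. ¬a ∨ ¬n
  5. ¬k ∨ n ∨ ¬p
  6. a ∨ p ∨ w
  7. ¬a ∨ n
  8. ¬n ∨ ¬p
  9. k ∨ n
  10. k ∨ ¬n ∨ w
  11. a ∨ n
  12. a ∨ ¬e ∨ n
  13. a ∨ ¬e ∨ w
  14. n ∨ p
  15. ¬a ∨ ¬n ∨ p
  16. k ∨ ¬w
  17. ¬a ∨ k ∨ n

Try n = False:
  (¬a ∨ n) forces a = False.
  clause (a ∨ n) is falsified — backtrack.
So n = True.
  then (¬a ∨ ¬n) forces a = False.
  then (¬n ∨ ¬p) forces p = False.
  then (a ∨ p ∨ w) forces w = True.
  then (k ∨ ¬w) forces k = True.
Set e = False.
All clauses satisfied.

n: True, e: False, w: True, k: True, a: False, p: False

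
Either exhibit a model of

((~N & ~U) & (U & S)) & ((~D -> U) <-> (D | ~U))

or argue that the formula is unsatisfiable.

No satisfying assignment exists.

Case U = True: the conjunct ~U is False.
Case U = False: the conjunct U is False.
Both cases fail — unsatisfiable.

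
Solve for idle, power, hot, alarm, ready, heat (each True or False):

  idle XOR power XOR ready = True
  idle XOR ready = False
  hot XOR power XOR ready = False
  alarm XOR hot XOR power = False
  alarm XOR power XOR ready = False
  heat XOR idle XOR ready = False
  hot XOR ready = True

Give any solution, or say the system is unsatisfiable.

Unsatisfiable — no assignment works.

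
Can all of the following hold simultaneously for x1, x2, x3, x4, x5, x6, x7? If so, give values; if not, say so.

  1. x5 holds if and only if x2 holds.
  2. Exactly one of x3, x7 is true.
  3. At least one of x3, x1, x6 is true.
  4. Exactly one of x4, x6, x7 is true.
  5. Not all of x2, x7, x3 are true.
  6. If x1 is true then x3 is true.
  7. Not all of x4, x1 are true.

x1=F, x2=T, x3=T, x4=T, x5=T, x6=F, x7=F

  (1) x5=T, x2=T — same ✓
  (2) {x3, x7}: 1 true — exactly one ✓
  (3) {x3, x1, x6}: 1 true — at least one ✓
  (4) {x4, x6, x7}: 1 true — exactly one ✓
  (5) {x2, x7, x3}: 2/3 true — not all ✓
  (6) x1=F ⇒ x3: vacuous ✓
  (7) {x4, x1}: 1/2 true — not all ✓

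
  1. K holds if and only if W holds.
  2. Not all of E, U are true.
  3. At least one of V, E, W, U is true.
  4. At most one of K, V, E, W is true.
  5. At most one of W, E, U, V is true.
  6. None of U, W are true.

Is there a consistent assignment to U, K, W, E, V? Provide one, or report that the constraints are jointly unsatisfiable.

U = False, K = False, W = False, E = True, V = False

  (1) K=F, W=F — same ✓
  (2) {E, U}: 1/2 true — not all ✓
  (3) {V, E, W, U}: 1 true — at least one ✓
  (4) {K, V, E, W}: 1 true — at most one ✓
  (5) {W, E, U, V}: 1 true — at most one ✓
  (6) {U, W}: 0 true — none ✓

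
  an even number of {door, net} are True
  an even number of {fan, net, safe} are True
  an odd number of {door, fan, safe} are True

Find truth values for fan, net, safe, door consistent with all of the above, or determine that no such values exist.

Unsatisfiable — no assignment works.

Adding constraints 1, 2, 3 mod 2: every variable appears an even number of times on the left, so the left side is 0.
But the right sides sum to 1 (mod 2). 0 ≠ 1 — the system is inconsistent.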